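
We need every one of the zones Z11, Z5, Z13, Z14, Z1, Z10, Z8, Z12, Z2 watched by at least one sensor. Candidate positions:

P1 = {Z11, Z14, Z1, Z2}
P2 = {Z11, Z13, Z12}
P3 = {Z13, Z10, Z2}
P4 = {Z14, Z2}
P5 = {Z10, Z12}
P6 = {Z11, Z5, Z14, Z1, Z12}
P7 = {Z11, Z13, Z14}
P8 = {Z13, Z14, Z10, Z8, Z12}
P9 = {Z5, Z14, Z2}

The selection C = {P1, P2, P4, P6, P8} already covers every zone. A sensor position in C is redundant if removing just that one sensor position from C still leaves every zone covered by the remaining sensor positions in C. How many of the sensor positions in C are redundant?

Drop P1: the rest still cover every zone — redundant.
Drop P2: the rest still cover every zone — redundant.
Drop P4: the rest still cover every zone — redundant.
Drop P6: Z5 uncovered — not redundant.
Drop P8: Z10, Z8 uncovered — not redundant.
3 redundant: P1, P2, P4.

3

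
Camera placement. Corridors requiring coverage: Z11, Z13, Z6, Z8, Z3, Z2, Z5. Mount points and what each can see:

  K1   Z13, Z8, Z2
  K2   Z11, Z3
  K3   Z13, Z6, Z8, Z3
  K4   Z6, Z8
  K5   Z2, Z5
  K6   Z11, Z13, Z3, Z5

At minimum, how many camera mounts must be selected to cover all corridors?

K1, K3, K6 together cover {Z11, Z13, Z6, Z8, Z3, Z2, Z5} — every corridor.
No 2 of the 6 camera mounts cover everything (all 15 pairs fall short), so 3 is minimum.

3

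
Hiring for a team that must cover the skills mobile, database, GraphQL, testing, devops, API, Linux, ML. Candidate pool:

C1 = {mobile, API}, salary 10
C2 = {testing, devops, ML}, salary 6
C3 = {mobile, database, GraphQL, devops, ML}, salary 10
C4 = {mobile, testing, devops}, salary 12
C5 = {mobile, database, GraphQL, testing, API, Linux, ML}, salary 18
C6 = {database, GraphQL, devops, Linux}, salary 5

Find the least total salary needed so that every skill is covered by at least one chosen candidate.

C1, C2, C6 cover every skill at salary 10 + 6 + 5 = 21.
Any cover uses at least 2 candidates; among all covering selections none totals below 21.

21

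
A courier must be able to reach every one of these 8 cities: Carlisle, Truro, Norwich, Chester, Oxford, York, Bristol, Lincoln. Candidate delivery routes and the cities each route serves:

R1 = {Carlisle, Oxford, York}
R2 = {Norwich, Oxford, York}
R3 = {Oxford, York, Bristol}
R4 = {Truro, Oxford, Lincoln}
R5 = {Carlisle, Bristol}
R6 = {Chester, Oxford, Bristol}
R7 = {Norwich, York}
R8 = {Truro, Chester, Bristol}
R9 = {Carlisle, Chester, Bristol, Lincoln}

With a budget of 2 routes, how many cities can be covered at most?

Choosing R2, R9 covers {Carlisle, Norwich, Chester, Oxford, York, Bristol, Lincoln} — 7 cities.
No choice of 2 routes does better; here Truro is left uncovered.

7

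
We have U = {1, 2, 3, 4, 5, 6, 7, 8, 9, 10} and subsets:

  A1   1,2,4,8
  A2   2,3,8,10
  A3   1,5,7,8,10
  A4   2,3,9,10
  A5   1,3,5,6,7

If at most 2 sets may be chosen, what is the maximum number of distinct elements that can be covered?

Choosing A1, A5 covers {1, 2, 3, 4, 5, 6, 7, 8} — 8 elements.
No choice of 2 sets does better; here 9, 10 are left uncovered.

8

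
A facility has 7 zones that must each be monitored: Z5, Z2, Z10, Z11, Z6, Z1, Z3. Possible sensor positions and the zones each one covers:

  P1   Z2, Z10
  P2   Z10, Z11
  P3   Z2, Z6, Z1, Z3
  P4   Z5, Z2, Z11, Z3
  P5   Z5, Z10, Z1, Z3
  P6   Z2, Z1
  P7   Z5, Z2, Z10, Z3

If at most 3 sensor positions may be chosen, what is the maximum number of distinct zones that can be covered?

7

Choosing P1, P3, P4 covers {Z5, Z2, Z10, Z11, Z6, Z1, Z3} — 7 zones.
That is all 7 zones.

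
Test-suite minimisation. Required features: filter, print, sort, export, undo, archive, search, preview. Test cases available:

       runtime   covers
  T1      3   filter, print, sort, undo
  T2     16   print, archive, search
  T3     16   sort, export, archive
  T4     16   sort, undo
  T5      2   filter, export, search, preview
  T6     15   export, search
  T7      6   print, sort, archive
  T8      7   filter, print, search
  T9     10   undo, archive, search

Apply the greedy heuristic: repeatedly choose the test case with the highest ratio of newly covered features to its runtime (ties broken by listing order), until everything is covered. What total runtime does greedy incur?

Pick 1: T5 adds 4 new (filter, export, search, preview) at runtime 2 (ratio 4/2).
Pick 2: T1 adds 3 new (print, sort, undo) at runtime 3 (ratio 3/3).
Pick 3: T7 adds 1 new (archive) at runtime 6 (ratio 1/6).
Greedy total runtime: 2 + 3 + 6 = 11.

11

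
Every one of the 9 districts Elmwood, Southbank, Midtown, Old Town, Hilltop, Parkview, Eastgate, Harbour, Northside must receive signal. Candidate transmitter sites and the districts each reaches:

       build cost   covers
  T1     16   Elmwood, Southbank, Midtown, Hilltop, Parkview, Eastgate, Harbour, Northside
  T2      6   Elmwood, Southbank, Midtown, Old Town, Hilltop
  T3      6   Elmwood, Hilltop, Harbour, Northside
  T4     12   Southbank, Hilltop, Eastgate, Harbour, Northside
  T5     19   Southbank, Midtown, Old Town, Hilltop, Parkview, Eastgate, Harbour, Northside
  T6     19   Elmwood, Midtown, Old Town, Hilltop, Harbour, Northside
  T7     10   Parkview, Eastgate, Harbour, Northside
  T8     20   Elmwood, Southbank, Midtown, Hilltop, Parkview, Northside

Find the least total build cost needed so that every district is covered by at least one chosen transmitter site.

16

T2, T7 cover every district at build cost 6 + 10 = 16.
Any cover uses at least 2 transmitter sites; among all covering selections none totals below 16.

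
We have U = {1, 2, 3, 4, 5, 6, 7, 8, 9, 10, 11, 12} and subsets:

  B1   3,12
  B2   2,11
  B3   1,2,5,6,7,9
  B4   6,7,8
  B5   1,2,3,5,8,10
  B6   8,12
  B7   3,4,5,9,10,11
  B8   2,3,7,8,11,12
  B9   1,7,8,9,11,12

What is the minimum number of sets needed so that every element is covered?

3

B3, B6, B7 together cover {1, 2, 3, 4, 5, 6, 7, 8, 9, 10, 11, 12} — every element.
No 2 of the 9 sets cover everything (all 36 pairs fall short), so 3 is minimum.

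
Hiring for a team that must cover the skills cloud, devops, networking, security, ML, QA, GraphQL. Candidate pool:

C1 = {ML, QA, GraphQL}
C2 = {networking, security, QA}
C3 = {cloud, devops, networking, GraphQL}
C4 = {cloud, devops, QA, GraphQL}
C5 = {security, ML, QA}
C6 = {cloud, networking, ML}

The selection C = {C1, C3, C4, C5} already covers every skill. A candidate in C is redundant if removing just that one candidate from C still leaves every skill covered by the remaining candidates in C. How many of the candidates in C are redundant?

Drop C1: the rest still cover every skill — redundant.
Drop C3: networking uncovered — not redundant.
Drop C4: the rest still cover every skill — redundant.
Drop C5: security uncovered — not redundant.
2 redundant: C1, C4.

2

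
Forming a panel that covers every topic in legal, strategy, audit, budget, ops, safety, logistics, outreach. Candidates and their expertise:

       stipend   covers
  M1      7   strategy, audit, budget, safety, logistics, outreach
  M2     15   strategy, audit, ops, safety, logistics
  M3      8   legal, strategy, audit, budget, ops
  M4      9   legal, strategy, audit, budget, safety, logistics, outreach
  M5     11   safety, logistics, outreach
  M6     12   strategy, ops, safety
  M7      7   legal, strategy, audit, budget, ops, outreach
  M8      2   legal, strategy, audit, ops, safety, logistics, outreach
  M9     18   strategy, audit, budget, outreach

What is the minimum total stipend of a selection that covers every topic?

M1, M8 cover every topic at stipend 7 + 2 = 9.
Any cover uses at least 2 members; among all covering selections none totals below 9.

9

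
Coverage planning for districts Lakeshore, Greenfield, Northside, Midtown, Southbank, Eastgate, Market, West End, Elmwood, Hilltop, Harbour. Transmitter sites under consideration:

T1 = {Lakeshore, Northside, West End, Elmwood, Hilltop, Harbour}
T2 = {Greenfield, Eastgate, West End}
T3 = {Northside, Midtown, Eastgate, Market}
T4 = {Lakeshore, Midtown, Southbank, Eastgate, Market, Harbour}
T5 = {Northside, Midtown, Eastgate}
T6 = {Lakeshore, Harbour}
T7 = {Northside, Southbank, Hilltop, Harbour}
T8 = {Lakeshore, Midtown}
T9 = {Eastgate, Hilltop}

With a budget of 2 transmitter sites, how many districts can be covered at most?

10

Choosing T1, T4 covers {Lakeshore, Northside, Midtown, Southbank, Eastgate, Market, West End, Elmwood, Hilltop, Harbour} — 10 districts.
No choice of 2 transmitter sites does better; here Greenfield is left uncovered.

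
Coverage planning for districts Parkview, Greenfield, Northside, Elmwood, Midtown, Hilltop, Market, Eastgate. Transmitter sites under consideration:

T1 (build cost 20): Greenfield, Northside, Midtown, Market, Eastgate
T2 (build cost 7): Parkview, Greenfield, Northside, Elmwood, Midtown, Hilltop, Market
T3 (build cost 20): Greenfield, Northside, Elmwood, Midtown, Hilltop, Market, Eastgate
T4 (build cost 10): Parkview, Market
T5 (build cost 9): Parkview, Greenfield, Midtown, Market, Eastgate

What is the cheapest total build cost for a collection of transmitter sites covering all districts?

16

T2, T5 cover every district at build cost 7 + 9 = 16.
Any cover uses at least 2 transmitter sites; among all covering selections none totals below 16.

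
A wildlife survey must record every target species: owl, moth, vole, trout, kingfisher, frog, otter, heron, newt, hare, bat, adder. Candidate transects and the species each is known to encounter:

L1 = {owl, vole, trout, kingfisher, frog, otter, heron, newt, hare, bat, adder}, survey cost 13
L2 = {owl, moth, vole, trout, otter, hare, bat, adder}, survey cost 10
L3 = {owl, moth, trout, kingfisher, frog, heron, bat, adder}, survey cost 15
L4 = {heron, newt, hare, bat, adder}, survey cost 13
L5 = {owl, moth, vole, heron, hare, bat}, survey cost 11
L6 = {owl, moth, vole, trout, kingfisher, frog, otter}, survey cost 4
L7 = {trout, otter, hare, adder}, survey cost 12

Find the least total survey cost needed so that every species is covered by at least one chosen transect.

L1, L6 cover every species at survey cost 13 + 4 = 17.
Any cover uses at least 2 transects; among all covering selections none totals below 17.

17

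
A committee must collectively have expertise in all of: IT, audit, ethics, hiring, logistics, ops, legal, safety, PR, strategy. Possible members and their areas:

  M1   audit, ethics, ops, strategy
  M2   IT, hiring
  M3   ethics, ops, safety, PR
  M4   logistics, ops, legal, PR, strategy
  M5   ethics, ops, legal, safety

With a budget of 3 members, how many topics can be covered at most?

9

Choosing M1, M2, M4 covers {IT, audit, ethics, hiring, logistics, ops, legal, PR, strategy} — 9 topics.
No choice of 3 members does better; here safety is left uncovered.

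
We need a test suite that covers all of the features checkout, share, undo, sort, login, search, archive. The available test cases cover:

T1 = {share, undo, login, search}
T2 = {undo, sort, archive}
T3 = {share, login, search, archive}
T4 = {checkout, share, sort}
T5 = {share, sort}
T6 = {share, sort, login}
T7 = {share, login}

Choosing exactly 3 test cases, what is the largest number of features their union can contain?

7

Choosing T1, T2, T4 covers {checkout, share, undo, sort, login, search, archive} — 7 features.
That is all 7 features.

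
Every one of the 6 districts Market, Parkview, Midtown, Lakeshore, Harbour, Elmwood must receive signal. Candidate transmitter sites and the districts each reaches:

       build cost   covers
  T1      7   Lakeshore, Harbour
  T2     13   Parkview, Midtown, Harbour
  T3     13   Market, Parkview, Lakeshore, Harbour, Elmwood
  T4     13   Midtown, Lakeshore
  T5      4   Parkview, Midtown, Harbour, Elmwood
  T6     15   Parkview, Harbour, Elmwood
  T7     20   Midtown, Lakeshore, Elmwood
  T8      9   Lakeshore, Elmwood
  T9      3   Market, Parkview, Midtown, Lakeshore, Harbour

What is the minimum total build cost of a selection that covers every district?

7

T5, T9 cover every district at build cost 4 + 3 = 7.
Any cover uses at least 2 transmitter sites; among all covering selections none totals below 7.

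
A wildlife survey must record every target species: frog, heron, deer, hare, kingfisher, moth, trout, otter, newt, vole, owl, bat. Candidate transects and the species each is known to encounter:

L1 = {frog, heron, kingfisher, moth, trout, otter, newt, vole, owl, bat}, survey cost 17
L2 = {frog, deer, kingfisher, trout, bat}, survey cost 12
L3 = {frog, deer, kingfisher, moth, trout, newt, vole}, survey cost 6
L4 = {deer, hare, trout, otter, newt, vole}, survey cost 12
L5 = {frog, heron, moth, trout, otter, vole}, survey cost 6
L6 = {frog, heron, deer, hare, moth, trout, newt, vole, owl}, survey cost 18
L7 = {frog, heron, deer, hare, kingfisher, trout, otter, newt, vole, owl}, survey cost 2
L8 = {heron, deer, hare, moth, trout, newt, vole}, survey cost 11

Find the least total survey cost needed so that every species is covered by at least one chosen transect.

19

L1, L7 cover every species at survey cost 17 + 2 = 19.
Any cover uses at least 2 transects; among all covering selections none totals below 19.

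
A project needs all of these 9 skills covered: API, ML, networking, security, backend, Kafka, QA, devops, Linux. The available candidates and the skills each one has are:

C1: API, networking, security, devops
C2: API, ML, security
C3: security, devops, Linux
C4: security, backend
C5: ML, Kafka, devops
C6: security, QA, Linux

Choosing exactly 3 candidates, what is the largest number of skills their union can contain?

Choosing C1, C5, C6 covers {API, ML, networking, security, Kafka, QA, devops, Linux} — 8 skills.
No choice of 3 candidates does better; here backend is left uncovered.

8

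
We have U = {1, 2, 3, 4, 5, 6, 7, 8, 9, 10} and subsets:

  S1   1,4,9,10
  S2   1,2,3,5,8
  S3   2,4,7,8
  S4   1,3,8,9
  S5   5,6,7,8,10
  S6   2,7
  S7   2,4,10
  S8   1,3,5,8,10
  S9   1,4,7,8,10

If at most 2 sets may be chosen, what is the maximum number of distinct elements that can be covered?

Choosing S1, S2 covers {1, 2, 3, 4, 5, 8, 9, 10} — 8 elements.
No choice of 2 sets does better; here 6, 7 are left uncovered.

8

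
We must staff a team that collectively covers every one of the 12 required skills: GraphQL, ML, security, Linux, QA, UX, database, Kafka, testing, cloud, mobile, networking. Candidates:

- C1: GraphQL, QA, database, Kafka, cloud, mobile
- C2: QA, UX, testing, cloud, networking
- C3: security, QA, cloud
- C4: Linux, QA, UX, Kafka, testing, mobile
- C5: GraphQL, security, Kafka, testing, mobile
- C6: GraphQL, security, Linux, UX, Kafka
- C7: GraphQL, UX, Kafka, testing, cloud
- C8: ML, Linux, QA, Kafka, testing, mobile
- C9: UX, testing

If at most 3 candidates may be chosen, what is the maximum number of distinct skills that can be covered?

11

Choosing C1, C2, C6 covers {GraphQL, security, Linux, QA, UX, database, Kafka, testing, cloud, mobile, networking} — 11 skills.
No choice of 3 candidates does better; here ML is left uncovered.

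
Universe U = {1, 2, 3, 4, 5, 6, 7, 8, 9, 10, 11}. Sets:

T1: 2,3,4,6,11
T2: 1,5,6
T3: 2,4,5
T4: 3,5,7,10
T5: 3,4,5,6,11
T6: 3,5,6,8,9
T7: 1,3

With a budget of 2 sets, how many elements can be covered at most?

Choosing T1, T4 covers {2, 3, 4, 5, 6, 7, 10, 11} — 8 elements.
No choice of 2 sets does better; here 1, 8, 9 are left uncovered.

8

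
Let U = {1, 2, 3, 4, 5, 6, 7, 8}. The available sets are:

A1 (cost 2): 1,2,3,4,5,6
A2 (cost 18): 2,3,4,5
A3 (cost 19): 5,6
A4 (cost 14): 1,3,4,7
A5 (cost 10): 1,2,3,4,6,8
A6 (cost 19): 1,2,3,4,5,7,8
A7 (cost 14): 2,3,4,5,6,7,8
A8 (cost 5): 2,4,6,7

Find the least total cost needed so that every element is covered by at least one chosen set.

A1, A7 cover every element at cost 2 + 14 = 16.
Any cover uses at least 2 sets; among all covering selections none totals below 16.
Greedy by coverage-per-cost would pick A1, A8, A5 for 17 — worse than the optimum 16.

16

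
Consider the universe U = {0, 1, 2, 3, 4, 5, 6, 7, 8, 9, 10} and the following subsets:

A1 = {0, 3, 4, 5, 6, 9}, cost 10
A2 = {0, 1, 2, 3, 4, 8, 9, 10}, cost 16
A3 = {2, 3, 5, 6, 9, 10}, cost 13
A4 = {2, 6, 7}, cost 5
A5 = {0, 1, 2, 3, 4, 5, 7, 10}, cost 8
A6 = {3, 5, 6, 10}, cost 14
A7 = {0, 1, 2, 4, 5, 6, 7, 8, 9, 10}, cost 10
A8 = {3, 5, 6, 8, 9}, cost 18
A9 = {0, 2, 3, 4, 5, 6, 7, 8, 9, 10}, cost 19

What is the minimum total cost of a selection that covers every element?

18

A5, A7 cover every element at cost 8 + 10 = 18.
Any cover uses at least 2 sets; among all covering selections none totals below 18.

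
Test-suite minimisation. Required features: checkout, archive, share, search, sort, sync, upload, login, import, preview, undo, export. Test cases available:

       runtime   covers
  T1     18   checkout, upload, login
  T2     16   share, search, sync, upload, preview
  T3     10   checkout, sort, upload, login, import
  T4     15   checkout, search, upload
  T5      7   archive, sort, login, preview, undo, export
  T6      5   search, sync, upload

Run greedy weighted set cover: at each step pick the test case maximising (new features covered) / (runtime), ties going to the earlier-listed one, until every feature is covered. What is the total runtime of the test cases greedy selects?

38

Pick 1: T5 adds 6 new (archive, sort, login, preview, undo, export) at runtime 7 (ratio 6/7).
Pick 2: T6 adds 3 new (search, sync, upload) at runtime 5 (ratio 3/5).
Pick 3: T3 adds 2 new (checkout, import) at runtime 10 (ratio 2/10).
Pick 4: T2 adds 1 new (share) at runtime 16 (ratio 1/16).
Greedy total runtime: 7 + 5 + 10 + 16 = 38. (The true optimum is 33, so greedy overshoots here.)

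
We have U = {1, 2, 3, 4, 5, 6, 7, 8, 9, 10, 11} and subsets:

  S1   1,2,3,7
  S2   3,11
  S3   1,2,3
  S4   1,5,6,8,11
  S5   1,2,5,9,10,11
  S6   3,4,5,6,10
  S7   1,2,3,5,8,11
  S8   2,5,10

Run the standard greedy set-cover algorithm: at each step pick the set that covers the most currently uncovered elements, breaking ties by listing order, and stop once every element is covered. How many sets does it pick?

Pick 1: S5 covers 6 new elements (1, 2, 5, 9, 10, 11).
Pick 2: S6 covers 3 new elements (3, 4, 6).
Pick 3: S1 covers 1 new elements (7).
Pick 4: S4 covers 1 new elements (8).
Greedy uses 4 sets.

4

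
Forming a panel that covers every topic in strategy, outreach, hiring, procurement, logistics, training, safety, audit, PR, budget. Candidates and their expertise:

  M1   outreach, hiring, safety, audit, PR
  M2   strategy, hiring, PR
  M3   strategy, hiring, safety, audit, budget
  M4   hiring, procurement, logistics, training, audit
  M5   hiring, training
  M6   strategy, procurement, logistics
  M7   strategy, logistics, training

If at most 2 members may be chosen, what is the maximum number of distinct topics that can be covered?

8

Choosing M1, M4 covers {outreach, hiring, procurement, logistics, training, safety, audit, PR} — 8 topics.
No choice of 2 members does better; here strategy, budget are left uncovered.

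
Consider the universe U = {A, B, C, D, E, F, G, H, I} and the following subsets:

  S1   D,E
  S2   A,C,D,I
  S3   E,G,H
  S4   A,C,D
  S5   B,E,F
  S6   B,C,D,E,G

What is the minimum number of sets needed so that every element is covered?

S2, S3, S5 together cover {A, B, C, D, E, F, G, H, I} — every element.
No 2 of the 6 sets cover everything (all 15 pairs fall short), so 3 is minimum.
Greedy (largest uncovered first) would take S6, S2, S3, S5 — 4 sets — but 3 suffice.

3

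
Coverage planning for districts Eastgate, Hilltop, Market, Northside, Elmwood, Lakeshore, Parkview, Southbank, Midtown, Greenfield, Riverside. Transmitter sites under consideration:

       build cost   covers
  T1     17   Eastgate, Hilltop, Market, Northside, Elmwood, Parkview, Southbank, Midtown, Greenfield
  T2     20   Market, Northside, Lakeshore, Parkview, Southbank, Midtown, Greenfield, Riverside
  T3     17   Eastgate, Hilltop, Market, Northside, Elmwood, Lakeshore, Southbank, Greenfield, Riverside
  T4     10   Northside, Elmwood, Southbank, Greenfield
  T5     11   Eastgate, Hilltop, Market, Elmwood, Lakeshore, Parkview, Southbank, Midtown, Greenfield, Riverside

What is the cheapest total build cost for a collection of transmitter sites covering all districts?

21

T4, T5 cover every district at build cost 10 + 11 = 21.
Any cover uses at least 2 transmitter sites; among all covering selections none totals below 21.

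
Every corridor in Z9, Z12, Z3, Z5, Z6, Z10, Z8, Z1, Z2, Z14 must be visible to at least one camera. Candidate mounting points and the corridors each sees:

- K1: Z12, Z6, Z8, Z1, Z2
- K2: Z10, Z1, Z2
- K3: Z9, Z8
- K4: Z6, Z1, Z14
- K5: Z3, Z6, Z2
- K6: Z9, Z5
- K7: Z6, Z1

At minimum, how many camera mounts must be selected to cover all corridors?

5

K1, K2, K4, K5, K6 together cover {Z9, Z12, Z3, Z5, Z6, Z10, Z8, Z1, Z2, Z14} — every corridor.
No 4 of the 7 camera mounts cover everything (all 35 size-4 selections fall short), so 5 is minimum.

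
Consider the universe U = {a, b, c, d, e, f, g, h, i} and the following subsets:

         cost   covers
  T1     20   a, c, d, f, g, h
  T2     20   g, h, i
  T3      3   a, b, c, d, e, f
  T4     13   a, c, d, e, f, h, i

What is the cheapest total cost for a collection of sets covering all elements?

T2, T3 cover every element at cost 20 + 3 = 23.
Any cover uses at least 2 sets; among all covering selections none totals below 23.

23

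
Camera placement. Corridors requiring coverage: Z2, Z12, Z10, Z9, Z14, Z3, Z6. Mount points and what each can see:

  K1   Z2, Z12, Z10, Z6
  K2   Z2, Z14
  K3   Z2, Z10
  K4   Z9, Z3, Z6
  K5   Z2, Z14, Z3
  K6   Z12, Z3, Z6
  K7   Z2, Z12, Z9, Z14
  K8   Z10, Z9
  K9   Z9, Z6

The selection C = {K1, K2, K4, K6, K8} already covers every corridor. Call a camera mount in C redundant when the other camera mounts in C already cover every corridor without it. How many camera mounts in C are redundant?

4

Drop K1: the rest still cover every corridor — redundant.
Drop K2: Z14 uncovered — not redundant.
Drop K4: the rest still cover every corridor — redundant.
Drop K6: the rest still cover every corridor — redundant.
Drop K8: the rest still cover every corridor — redundant.
4 redundant: K1, K4, K6, K8.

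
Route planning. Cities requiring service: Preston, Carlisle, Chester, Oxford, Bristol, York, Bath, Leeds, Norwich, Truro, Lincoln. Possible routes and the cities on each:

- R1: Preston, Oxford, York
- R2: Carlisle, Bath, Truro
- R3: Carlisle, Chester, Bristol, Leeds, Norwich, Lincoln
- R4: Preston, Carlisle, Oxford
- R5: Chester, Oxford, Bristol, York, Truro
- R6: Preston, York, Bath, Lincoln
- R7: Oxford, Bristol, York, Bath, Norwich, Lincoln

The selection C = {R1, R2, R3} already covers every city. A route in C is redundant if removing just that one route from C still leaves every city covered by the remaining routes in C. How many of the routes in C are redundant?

Drop R1: Preston, Oxford, York uncovered — not redundant.
Drop R2: Bath, Truro uncovered — not redundant.
Drop R3: Chester, Bristol, Leeds, Norwich, … uncovered — not redundant.
None of the routes in C is redundant.

0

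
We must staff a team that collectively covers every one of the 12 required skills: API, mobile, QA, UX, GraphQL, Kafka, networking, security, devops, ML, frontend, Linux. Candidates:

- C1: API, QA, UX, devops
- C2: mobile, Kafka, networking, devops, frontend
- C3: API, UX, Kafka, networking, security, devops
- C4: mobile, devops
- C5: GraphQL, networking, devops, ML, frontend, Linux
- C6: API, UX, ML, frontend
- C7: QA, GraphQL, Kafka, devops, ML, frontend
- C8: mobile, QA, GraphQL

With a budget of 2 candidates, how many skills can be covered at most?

10

Choosing C3, C5 covers {API, UX, GraphQL, Kafka, networking, security, devops, ML, frontend, Linux} — 10 skills.
No choice of 2 candidates does better; here mobile, QA are left uncovered.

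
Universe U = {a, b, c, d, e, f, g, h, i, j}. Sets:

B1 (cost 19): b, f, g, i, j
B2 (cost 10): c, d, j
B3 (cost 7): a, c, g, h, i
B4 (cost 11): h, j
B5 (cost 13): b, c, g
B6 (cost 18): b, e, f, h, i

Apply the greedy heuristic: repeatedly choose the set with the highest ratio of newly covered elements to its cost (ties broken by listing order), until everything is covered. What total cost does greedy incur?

35

Pick 1: B3 adds 5 new (a, c, g, h, i) at cost 7 (ratio 5/7).
Pick 2: B2 adds 2 new (d, j) at cost 10 (ratio 2/10).
Pick 3: B6 adds 3 new (b, e, f) at cost 18 (ratio 3/18).
Greedy total cost: 7 + 10 + 18 = 35.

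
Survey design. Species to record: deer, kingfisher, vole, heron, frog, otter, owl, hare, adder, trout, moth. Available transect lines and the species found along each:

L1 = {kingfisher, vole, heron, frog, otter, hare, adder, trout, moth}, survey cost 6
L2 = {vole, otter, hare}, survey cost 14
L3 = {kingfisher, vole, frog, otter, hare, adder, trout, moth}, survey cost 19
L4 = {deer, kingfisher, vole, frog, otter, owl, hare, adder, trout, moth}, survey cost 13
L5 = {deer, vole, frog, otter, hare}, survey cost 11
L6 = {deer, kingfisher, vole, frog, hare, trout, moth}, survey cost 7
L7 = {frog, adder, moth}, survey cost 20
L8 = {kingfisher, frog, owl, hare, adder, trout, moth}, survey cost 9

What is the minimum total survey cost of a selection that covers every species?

L1, L4 cover every species at survey cost 6 + 13 = 19.
Any cover uses at least 2 transects; among all covering selections none totals below 19.

19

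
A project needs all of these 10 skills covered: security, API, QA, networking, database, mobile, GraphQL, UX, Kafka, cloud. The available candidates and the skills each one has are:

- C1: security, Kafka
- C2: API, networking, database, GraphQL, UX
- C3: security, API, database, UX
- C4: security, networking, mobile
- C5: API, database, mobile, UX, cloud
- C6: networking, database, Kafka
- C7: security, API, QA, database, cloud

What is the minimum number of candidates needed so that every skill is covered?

C1, C2, C4, C7 together cover {security, API, QA, networking, database, mobile, GraphQL, UX, Kafka, cloud} — every skill.
No 3 of the 7 candidates cover everything (all 35 triples fall short), so 4 is minimum.

4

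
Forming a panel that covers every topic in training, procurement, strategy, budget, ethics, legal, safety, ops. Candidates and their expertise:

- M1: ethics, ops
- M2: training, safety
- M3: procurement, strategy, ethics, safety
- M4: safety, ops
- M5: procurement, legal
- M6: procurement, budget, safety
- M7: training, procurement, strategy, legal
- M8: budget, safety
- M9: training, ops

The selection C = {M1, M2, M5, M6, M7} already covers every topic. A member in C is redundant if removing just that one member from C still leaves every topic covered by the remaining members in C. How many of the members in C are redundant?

Drop M1: ethics, ops uncovered — not redundant.
Drop M2: the rest still cover every topic — redundant.
Drop M5: the rest still cover every topic — redundant.
Drop M6: budget uncovered — not redundant.
Drop M7: strategy uncovered — not redundant.
2 redundant: M2, M5.

2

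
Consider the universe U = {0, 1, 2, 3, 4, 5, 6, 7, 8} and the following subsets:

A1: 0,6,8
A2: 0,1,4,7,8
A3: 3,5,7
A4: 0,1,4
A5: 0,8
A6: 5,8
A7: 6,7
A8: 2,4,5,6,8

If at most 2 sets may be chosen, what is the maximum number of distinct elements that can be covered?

Choosing A2, A8 covers {0, 1, 2, 4, 5, 6, 7, 8} — 8 elements.
No choice of 2 sets does better; here 3 is left uncovered.

8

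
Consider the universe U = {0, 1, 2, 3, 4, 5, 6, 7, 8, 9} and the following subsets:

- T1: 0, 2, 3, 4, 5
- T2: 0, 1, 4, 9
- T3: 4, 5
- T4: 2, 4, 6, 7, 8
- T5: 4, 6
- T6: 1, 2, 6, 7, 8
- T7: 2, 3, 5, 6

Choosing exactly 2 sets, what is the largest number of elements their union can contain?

9

Choosing T1, T6 covers {0, 1, 2, 3, 4, 5, 6, 7, 8} — 9 elements.
No choice of 2 sets does better; here 9 is left uncovered.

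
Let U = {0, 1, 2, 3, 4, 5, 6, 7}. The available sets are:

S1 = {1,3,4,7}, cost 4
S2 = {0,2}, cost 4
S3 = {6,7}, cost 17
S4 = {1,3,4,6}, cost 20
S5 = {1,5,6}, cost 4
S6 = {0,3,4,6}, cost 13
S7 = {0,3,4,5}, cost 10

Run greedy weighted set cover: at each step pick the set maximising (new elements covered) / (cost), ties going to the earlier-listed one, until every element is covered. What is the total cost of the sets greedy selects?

12

Pick 1: S1 adds 4 new (1, 3, 4, 7) at cost 4 (ratio 4/4).
Pick 2: S2 adds 2 new (0, 2) at cost 4 (ratio 2/4).
Pick 3: S5 adds 2 new (5, 6) at cost 4 (ratio 2/4).
Greedy total cost: 4 + 4 + 4 = 12.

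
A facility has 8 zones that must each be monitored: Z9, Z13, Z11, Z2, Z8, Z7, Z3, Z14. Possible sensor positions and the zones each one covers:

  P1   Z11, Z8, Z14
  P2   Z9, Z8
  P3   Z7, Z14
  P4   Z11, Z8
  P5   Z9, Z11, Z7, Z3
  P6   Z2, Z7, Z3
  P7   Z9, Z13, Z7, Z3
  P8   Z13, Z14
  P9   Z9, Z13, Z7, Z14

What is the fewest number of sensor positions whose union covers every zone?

3

P1, P6, P7 together cover {Z9, Z13, Z11, Z2, Z8, Z7, Z3, Z14} — every zone.
No 2 of the 9 sensor positions cover everything (all 36 pairs fall short), so 3 is minimum.
Greedy (largest uncovered first) would take P5, P1, P6, P7 — 4 sensor positions — but 3 suffice.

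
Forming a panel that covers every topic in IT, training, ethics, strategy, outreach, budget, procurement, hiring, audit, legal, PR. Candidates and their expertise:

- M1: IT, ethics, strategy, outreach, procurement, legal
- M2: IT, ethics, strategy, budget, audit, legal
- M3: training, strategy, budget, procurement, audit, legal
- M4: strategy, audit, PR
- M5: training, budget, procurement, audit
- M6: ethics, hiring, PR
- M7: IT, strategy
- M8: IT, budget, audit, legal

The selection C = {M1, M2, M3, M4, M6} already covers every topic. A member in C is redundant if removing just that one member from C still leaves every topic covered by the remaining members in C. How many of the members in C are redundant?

Drop M1: outreach uncovered — not redundant.
Drop M2: the rest still cover every topic — redundant.
Drop M3: training uncovered — not redundant.
Drop M4: the rest still cover every topic — redundant.
Drop M6: hiring uncovered — not redundant.
2 redundant: M2, M4.

2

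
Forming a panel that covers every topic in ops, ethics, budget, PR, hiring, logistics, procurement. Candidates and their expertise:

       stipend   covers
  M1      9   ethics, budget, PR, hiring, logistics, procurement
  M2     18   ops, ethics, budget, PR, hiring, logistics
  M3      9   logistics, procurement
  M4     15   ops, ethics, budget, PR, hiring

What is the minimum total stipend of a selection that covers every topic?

24

M1, M4 cover every topic at stipend 9 + 15 = 24.
Any cover uses at least 2 members; among all covering selections none totals below 24.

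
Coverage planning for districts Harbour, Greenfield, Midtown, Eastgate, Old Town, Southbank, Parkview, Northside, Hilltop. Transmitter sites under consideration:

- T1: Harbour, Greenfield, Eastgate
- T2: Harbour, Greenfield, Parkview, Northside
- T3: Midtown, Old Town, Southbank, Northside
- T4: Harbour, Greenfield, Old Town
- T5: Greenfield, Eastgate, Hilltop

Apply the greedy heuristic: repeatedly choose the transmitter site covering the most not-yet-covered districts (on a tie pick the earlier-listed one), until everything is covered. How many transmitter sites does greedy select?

3

Pick 1: T2 covers 4 new districts (Harbour, Greenfield, Parkview, Northside).
Pick 2: T3 covers 3 new districts (Midtown, Old Town, Southbank).
Pick 3: T5 covers 2 new districts (Eastgate, Hilltop).
Greedy uses 3 transmitter sites.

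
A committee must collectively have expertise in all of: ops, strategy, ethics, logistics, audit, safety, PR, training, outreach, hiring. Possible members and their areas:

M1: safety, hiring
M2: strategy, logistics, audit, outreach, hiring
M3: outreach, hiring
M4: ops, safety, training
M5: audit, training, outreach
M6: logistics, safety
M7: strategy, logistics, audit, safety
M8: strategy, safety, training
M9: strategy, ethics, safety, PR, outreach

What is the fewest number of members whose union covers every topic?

3

M2, M4, M9 together cover {ops, strategy, ethics, logistics, audit, safety, PR, training, outreach, hiring} — every topic.
No 2 of the 9 members cover everything (all 36 pairs fall short), so 3 is minimum.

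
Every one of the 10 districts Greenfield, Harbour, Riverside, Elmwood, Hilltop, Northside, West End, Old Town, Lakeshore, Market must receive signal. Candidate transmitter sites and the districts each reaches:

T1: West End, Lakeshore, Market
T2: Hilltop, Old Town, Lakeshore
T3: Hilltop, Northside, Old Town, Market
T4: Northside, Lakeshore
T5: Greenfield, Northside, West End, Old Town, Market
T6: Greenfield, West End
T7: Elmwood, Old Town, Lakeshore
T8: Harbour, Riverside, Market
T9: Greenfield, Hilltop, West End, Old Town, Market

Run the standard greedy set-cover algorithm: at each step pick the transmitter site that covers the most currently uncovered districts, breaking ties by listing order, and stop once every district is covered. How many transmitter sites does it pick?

4

Pick 1: T5 covers 5 new districts (Greenfield, Northside, West End, Old Town, Market).
Pick 2: T2 covers 2 new districts (Hilltop, Lakeshore).
Pick 3: T8 covers 2 new districts (Harbour, Riverside).
Pick 4: T7 covers 1 new districts (Elmwood).
Greedy uses 4 transmitter sites.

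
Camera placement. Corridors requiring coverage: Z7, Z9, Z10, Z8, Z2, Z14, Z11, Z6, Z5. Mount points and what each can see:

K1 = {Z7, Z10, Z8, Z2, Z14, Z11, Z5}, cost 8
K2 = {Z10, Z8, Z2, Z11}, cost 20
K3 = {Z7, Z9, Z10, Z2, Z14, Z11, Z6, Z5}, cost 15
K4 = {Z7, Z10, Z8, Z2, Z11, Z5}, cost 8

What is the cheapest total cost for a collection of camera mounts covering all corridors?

23

K1, K3 cover every corridor at cost 8 + 15 = 23.
Any cover uses at least 2 camera mounts; among all covering selections none totals below 23.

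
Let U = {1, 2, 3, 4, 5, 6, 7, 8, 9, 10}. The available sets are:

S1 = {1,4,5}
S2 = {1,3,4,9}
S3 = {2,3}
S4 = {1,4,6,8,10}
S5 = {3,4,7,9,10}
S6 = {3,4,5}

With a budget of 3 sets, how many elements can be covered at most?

Choosing S1, S4, S5 covers {1, 3, 4, 5, 6, 7, 8, 9, 10} — 9 elements.
No choice of 3 sets does better; here 2 is left uncovered.

9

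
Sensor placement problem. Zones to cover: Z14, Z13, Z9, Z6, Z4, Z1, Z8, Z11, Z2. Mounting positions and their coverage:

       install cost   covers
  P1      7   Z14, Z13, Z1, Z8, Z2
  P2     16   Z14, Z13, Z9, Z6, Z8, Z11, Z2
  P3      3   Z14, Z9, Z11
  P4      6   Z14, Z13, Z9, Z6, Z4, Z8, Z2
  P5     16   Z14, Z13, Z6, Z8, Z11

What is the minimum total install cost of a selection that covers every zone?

16

P1, P3, P4 cover every zone at install cost 7 + 3 + 6 = 16.
Any cover uses at least 3 sensor positions; among all covering selections none totals below 16.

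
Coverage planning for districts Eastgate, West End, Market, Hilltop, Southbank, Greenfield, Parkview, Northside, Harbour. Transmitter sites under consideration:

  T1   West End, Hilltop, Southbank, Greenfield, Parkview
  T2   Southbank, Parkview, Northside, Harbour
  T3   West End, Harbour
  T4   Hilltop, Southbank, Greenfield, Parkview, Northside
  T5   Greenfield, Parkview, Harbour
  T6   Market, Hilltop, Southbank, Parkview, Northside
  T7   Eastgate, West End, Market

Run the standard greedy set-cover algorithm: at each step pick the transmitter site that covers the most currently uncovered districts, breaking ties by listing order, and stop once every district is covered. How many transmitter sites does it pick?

Pick 1: T1 covers 5 new districts (West End, Hilltop, Southbank, Greenfield, Parkview).
Pick 2: T2 covers 2 new districts (Northside, Harbour).
Pick 3: T7 covers 2 new districts (Eastgate, Market).
Greedy uses 3 transmitter sites.

3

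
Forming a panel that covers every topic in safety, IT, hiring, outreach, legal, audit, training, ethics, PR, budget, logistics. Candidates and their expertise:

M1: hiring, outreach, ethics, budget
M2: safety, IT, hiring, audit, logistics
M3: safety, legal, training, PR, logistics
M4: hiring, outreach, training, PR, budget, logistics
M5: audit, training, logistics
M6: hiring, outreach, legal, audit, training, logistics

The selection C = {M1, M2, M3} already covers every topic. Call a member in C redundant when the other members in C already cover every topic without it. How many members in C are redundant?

Drop M1: outreach, ethics, budget uncovered — not redundant.
Drop M2: IT, audit uncovered — not redundant.
Drop M3: legal, training, PR uncovered — not redundant.
None of the members in C is redundant.

0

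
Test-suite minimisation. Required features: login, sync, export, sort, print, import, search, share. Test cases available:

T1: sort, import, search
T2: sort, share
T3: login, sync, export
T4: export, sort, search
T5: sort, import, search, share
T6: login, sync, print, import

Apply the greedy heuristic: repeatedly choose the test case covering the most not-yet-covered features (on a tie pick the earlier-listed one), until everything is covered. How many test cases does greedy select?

Pick 1: T5 covers 4 new features (sort, import, search, share).
Pick 2: T3 covers 3 new features (login, sync, export).
Pick 3: T6 covers 1 new features (print).
Greedy uses 3 test cases.

3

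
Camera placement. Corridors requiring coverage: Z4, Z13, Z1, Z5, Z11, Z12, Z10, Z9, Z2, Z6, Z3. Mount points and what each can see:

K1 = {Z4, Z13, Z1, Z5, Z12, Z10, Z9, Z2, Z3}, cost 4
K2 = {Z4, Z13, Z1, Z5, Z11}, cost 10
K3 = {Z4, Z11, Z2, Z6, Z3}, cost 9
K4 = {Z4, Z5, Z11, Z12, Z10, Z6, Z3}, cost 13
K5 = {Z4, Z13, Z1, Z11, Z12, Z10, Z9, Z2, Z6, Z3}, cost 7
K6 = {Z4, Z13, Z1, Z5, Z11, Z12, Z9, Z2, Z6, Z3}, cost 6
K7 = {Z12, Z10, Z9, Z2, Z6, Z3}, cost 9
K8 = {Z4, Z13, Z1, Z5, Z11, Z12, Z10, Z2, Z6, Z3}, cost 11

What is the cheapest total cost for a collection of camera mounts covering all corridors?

10

K1, K6 cover every corridor at cost 4 + 6 = 10.
Any cover uses at least 2 camera mounts; among all covering selections none totals below 10.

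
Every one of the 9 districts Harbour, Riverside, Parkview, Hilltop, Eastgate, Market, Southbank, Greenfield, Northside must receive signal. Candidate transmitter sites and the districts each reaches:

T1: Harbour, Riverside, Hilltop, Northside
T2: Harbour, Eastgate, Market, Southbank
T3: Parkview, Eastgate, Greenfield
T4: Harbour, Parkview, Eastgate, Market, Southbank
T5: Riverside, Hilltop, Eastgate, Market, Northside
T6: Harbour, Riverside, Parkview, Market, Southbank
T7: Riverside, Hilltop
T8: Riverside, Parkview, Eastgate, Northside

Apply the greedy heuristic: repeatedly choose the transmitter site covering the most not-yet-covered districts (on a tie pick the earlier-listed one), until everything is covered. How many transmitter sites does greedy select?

Pick 1: T4 covers 5 new districts (Harbour, Parkview, Eastgate, Market, Southbank).
Pick 2: T1 covers 3 new districts (Riverside, Hilltop, Northside).
Pick 3: T3 covers 1 new districts (Greenfield).
Greedy uses 3 transmitter sites.

3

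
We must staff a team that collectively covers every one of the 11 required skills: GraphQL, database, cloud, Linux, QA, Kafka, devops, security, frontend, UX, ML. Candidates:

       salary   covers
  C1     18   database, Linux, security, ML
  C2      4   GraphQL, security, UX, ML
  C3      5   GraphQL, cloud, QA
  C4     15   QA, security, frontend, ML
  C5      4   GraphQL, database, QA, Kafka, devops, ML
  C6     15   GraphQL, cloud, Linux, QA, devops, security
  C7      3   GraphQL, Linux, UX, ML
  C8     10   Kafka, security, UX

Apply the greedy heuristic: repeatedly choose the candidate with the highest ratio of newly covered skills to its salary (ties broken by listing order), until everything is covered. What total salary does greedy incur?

Pick 1: C5 adds 6 new (GraphQL, database, QA, Kafka, devops, ML) at salary 4 (ratio 6/4).
Pick 2: C7 adds 2 new (Linux, UX) at salary 3 (ratio 2/3).
Pick 3: C2 adds 1 new (security) at salary 4 (ratio 1/4).
Pick 4: C3 adds 1 new (cloud) at salary 5 (ratio 1/5).
Pick 5: C4 adds 1 new (frontend) at salary 15 (ratio 1/15).
Greedy total salary: 4 + 3 + 4 + 5 + 15 = 31. (The true optimum is 27, so greedy overshoots here.)

31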